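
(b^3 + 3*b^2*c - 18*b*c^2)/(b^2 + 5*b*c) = (b^2 + 3*b*c - 18*c^2)/(b + 5*c)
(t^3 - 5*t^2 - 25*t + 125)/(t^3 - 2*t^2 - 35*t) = (t^2 - 10*t + 25)/(t*(t - 7))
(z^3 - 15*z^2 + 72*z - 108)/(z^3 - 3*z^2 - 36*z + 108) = (z - 6)/(z + 6)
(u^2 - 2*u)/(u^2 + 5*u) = (u - 2)/(u + 5)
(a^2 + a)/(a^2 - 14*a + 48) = a*(a + 1)/(a^2 - 14*a + 48)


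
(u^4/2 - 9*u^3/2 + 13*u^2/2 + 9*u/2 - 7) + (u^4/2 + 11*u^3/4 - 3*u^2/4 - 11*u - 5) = u^4 - 7*u^3/4 + 23*u^2/4 - 13*u/2 - 12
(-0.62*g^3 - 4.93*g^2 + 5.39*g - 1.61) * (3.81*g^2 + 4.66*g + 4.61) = -2.3622*g^5 - 21.6725*g^4 - 5.2961*g^3 - 3.744*g^2 + 17.3453*g - 7.4221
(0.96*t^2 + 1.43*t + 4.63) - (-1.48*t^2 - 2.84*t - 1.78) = 2.44*t^2 + 4.27*t + 6.41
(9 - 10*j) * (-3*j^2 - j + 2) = 30*j^3 - 17*j^2 - 29*j + 18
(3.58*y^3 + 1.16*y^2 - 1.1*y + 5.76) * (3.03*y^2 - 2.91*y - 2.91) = 10.8474*y^5 - 6.903*y^4 - 17.1264*y^3 + 17.2782*y^2 - 13.5606*y - 16.7616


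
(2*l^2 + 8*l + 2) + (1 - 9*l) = 2*l^2 - l + 3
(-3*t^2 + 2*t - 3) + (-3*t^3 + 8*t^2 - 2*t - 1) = -3*t^3 + 5*t^2 - 4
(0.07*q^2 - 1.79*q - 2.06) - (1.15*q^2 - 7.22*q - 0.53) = -1.08*q^2 + 5.43*q - 1.53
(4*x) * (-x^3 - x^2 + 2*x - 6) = -4*x^4 - 4*x^3 + 8*x^2 - 24*x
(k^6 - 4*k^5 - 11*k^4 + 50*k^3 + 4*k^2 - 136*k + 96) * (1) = k^6 - 4*k^5 - 11*k^4 + 50*k^3 + 4*k^2 - 136*k + 96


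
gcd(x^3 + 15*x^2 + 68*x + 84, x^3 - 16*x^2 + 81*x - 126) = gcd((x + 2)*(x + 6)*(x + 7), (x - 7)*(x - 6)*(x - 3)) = 1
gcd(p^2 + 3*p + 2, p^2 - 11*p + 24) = 1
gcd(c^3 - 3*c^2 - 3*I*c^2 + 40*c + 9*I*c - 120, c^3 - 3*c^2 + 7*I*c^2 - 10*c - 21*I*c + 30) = c^2 + c*(-3 + 5*I) - 15*I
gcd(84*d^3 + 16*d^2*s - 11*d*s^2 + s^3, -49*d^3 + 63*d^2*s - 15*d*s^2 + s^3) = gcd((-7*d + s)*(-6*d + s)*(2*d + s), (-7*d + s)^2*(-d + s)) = -7*d + s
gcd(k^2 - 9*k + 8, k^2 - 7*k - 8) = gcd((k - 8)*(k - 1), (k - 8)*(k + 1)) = k - 8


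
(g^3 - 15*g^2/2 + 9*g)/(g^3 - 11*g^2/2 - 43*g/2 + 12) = g*(2*g^2 - 15*g + 18)/(2*g^3 - 11*g^2 - 43*g + 24)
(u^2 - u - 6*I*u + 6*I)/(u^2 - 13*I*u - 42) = (u - 1)/(u - 7*I)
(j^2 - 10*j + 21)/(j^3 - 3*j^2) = (j - 7)/j^2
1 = 1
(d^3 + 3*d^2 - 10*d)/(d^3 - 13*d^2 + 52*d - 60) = d*(d + 5)/(d^2 - 11*d + 30)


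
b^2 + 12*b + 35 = (b + 5)*(b + 7)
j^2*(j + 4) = j^3 + 4*j^2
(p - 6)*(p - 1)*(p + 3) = p^3 - 4*p^2 - 15*p + 18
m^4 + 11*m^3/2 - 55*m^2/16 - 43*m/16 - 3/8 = (m - 1)*(m + 1/4)^2*(m + 6)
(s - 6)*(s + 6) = s^2 - 36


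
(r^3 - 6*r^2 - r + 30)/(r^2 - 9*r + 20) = (r^2 - r - 6)/(r - 4)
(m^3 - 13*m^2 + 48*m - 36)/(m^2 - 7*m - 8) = (-m^3 + 13*m^2 - 48*m + 36)/(-m^2 + 7*m + 8)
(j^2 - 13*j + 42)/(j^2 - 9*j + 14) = (j - 6)/(j - 2)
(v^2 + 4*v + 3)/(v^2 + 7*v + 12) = (v + 1)/(v + 4)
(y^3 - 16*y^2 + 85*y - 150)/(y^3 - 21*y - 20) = (y^2 - 11*y + 30)/(y^2 + 5*y + 4)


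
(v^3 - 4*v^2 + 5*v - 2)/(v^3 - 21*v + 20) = (v^2 - 3*v + 2)/(v^2 + v - 20)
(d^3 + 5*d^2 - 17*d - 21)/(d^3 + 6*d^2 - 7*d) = (d^2 - 2*d - 3)/(d*(d - 1))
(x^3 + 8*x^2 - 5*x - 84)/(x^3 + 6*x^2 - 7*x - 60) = (x + 7)/(x + 5)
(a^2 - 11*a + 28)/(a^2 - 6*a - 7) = (a - 4)/(a + 1)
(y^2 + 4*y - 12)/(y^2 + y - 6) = (y + 6)/(y + 3)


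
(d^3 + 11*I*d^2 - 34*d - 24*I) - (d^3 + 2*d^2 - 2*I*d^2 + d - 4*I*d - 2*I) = -2*d^2 + 13*I*d^2 - 35*d + 4*I*d - 22*I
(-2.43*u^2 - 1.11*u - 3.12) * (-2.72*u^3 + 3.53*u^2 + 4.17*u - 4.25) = 6.6096*u^5 - 5.5587*u^4 - 5.565*u^3 - 5.3148*u^2 - 8.2929*u + 13.26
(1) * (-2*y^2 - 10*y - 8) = -2*y^2 - 10*y - 8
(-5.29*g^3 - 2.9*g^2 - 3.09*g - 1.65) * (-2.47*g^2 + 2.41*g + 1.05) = 13.0663*g^5 - 5.5859*g^4 - 4.9112*g^3 - 6.4164*g^2 - 7.221*g - 1.7325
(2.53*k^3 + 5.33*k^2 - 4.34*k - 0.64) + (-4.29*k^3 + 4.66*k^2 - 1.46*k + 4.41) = -1.76*k^3 + 9.99*k^2 - 5.8*k + 3.77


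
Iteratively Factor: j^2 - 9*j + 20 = (j - 5)*(j - 4)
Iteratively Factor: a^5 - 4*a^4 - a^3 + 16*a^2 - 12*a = (a)*(a^4 - 4*a^3 - a^2 + 16*a - 12) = a*(a + 2)*(a^3 - 6*a^2 + 11*a - 6) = a*(a - 1)*(a + 2)*(a^2 - 5*a + 6) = a*(a - 3)*(a - 1)*(a + 2)*(a - 2)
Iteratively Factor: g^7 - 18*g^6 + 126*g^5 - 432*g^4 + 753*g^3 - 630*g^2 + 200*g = (g - 5)*(g^6 - 13*g^5 + 61*g^4 - 127*g^3 + 118*g^2 - 40*g) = (g - 5)*(g - 1)*(g^5 - 12*g^4 + 49*g^3 - 78*g^2 + 40*g) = (g - 5)^2*(g - 1)*(g^4 - 7*g^3 + 14*g^2 - 8*g) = (g - 5)^2*(g - 4)*(g - 1)*(g^3 - 3*g^2 + 2*g) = (g - 5)^2*(g - 4)*(g - 1)^2*(g^2 - 2*g) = (g - 5)^2*(g - 4)*(g - 2)*(g - 1)^2*(g)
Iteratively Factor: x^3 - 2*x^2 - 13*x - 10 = (x + 2)*(x^2 - 4*x - 5) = (x - 5)*(x + 2)*(x + 1)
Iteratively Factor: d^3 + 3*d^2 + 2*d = (d + 2)*(d^2 + d) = d*(d + 2)*(d + 1)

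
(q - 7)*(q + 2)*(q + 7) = q^3 + 2*q^2 - 49*q - 98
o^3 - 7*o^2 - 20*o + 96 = (o - 8)*(o - 3)*(o + 4)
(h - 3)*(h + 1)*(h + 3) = h^3 + h^2 - 9*h - 9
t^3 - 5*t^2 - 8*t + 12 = (t - 6)*(t - 1)*(t + 2)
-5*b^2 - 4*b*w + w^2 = (-5*b + w)*(b + w)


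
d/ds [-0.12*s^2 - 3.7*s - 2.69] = -0.24*s - 3.7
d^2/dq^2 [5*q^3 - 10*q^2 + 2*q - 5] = 30*q - 20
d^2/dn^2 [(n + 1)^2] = 2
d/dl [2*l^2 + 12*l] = 4*l + 12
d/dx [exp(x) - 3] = exp(x)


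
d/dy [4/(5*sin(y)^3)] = -12*cos(y)/(5*sin(y)^4)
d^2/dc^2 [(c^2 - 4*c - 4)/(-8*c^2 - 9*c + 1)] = 2*(328*c^3 + 744*c^2 + 960*c + 391)/(512*c^6 + 1728*c^5 + 1752*c^4 + 297*c^3 - 219*c^2 + 27*c - 1)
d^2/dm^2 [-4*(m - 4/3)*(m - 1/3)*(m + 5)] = -24*m - 80/3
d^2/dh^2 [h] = 0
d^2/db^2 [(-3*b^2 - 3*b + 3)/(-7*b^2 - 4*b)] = 6*(21*b^3 - 147*b^2 - 84*b - 16)/(b^3*(343*b^3 + 588*b^2 + 336*b + 64))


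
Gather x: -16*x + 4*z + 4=-16*x + 4*z + 4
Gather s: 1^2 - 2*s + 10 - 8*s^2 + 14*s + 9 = -8*s^2 + 12*s + 20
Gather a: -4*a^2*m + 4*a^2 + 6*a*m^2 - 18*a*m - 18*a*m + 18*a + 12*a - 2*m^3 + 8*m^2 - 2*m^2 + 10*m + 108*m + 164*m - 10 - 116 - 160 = a^2*(4 - 4*m) + a*(6*m^2 - 36*m + 30) - 2*m^3 + 6*m^2 + 282*m - 286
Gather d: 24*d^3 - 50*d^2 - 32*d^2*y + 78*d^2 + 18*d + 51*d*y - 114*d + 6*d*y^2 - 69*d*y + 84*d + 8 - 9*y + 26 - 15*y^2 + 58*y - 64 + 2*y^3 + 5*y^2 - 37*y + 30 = 24*d^3 + d^2*(28 - 32*y) + d*(6*y^2 - 18*y - 12) + 2*y^3 - 10*y^2 + 12*y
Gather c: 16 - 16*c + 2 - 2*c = 18 - 18*c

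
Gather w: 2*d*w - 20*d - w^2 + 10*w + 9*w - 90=-20*d - w^2 + w*(2*d + 19) - 90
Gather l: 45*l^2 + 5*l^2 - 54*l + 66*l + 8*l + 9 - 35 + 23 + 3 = 50*l^2 + 20*l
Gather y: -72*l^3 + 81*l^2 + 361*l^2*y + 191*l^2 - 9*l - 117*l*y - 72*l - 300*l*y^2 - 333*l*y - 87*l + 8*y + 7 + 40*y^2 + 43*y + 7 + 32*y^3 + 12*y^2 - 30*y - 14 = -72*l^3 + 272*l^2 - 168*l + 32*y^3 + y^2*(52 - 300*l) + y*(361*l^2 - 450*l + 21)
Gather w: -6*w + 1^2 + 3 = 4 - 6*w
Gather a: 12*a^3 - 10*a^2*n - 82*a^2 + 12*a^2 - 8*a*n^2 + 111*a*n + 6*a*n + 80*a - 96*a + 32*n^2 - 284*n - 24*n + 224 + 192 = 12*a^3 + a^2*(-10*n - 70) + a*(-8*n^2 + 117*n - 16) + 32*n^2 - 308*n + 416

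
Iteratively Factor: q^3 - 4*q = (q)*(q^2 - 4) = q*(q + 2)*(q - 2)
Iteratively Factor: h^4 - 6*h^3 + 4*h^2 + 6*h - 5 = (h - 1)*(h^3 - 5*h^2 - h + 5) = (h - 1)*(h + 1)*(h^2 - 6*h + 5) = (h - 5)*(h - 1)*(h + 1)*(h - 1)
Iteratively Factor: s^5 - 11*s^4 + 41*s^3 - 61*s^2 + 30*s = (s - 5)*(s^4 - 6*s^3 + 11*s^2 - 6*s) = s*(s - 5)*(s^3 - 6*s^2 + 11*s - 6) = s*(s - 5)*(s - 3)*(s^2 - 3*s + 2) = s*(s - 5)*(s - 3)*(s - 1)*(s - 2)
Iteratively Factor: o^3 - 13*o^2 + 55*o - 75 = (o - 5)*(o^2 - 8*o + 15) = (o - 5)^2*(o - 3)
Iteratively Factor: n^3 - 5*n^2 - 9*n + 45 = (n - 5)*(n^2 - 9) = (n - 5)*(n + 3)*(n - 3)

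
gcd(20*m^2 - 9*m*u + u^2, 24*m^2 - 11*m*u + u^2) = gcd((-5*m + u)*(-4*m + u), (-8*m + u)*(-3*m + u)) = 1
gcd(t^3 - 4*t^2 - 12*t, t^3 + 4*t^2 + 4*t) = t^2 + 2*t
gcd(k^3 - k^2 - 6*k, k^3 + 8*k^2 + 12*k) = k^2 + 2*k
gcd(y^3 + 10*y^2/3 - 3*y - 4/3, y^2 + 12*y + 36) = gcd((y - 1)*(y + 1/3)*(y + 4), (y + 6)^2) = 1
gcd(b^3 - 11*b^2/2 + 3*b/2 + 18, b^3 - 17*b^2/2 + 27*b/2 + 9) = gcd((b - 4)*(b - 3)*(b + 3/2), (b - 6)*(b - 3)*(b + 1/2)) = b - 3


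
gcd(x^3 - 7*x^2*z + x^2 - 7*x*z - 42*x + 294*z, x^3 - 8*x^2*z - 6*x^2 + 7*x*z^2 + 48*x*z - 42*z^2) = x^2 - 7*x*z - 6*x + 42*z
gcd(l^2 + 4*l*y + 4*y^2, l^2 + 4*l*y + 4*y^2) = l^2 + 4*l*y + 4*y^2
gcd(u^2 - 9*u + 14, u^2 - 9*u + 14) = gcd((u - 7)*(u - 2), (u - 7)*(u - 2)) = u^2 - 9*u + 14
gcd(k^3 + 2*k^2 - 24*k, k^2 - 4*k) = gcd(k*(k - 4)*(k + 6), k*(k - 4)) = k^2 - 4*k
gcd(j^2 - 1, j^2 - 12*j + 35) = 1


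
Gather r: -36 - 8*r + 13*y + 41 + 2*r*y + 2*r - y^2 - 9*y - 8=r*(2*y - 6) - y^2 + 4*y - 3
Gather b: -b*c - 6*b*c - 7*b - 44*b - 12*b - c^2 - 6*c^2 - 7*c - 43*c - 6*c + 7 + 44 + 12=b*(-7*c - 63) - 7*c^2 - 56*c + 63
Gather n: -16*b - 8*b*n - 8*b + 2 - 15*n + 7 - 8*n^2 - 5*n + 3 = -24*b - 8*n^2 + n*(-8*b - 20) + 12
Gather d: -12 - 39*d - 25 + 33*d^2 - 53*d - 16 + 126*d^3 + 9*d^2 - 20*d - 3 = 126*d^3 + 42*d^2 - 112*d - 56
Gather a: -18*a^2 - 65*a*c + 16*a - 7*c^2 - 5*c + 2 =-18*a^2 + a*(16 - 65*c) - 7*c^2 - 5*c + 2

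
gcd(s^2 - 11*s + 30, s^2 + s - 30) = s - 5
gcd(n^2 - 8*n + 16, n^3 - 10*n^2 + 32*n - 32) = n^2 - 8*n + 16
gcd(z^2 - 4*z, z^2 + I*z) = z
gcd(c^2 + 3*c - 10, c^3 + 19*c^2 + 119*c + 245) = c + 5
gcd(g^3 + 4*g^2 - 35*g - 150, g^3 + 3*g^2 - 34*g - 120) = g^2 - g - 30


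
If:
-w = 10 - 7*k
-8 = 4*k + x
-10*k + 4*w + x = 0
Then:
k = 24/7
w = 14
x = -152/7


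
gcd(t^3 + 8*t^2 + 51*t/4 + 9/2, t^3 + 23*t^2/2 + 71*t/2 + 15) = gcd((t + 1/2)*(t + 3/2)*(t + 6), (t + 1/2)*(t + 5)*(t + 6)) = t^2 + 13*t/2 + 3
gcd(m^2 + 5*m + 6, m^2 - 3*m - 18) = m + 3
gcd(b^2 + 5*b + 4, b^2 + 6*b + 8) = b + 4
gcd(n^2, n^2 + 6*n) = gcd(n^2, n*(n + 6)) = n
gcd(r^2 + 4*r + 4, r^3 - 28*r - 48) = r + 2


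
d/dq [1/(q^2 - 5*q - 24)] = (5 - 2*q)/(-q^2 + 5*q + 24)^2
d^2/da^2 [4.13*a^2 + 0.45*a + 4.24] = 8.26000000000000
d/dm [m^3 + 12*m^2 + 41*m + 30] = 3*m^2 + 24*m + 41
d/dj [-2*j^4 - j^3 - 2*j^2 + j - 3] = -8*j^3 - 3*j^2 - 4*j + 1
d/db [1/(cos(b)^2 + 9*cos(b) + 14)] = (2*cos(b) + 9)*sin(b)/(cos(b)^2 + 9*cos(b) + 14)^2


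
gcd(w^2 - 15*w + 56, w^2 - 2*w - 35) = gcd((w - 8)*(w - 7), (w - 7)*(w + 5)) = w - 7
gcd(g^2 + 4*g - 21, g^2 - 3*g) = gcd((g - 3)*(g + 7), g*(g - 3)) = g - 3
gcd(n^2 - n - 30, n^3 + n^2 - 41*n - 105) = n + 5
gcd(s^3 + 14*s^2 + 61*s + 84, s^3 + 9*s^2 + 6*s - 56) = s^2 + 11*s + 28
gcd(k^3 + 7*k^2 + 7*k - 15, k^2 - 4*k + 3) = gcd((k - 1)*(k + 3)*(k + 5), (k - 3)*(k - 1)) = k - 1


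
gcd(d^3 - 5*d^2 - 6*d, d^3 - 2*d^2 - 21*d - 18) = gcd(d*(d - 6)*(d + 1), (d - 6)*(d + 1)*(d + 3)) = d^2 - 5*d - 6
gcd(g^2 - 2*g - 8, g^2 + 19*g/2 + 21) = 1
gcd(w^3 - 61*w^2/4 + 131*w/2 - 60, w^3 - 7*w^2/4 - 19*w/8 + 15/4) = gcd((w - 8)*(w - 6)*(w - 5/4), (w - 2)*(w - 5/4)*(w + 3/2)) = w - 5/4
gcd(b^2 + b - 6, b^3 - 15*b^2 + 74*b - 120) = 1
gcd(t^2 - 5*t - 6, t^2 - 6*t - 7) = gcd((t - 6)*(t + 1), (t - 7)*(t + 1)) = t + 1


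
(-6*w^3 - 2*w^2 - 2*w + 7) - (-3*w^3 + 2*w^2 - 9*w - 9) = -3*w^3 - 4*w^2 + 7*w + 16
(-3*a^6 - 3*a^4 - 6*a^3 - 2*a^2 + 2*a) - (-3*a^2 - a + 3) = -3*a^6 - 3*a^4 - 6*a^3 + a^2 + 3*a - 3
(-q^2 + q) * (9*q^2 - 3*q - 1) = -9*q^4 + 12*q^3 - 2*q^2 - q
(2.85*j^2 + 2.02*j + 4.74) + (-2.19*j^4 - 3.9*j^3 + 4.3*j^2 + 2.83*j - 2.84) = -2.19*j^4 - 3.9*j^3 + 7.15*j^2 + 4.85*j + 1.9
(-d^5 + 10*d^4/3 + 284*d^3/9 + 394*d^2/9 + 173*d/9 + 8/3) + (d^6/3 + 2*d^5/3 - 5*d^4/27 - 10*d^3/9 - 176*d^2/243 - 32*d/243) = d^6/3 - d^5/3 + 85*d^4/27 + 274*d^3/9 + 10462*d^2/243 + 4639*d/243 + 8/3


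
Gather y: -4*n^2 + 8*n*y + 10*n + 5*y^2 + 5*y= -4*n^2 + 10*n + 5*y^2 + y*(8*n + 5)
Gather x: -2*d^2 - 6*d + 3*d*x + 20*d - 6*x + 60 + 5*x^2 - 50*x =-2*d^2 + 14*d + 5*x^2 + x*(3*d - 56) + 60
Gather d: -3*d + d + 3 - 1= 2 - 2*d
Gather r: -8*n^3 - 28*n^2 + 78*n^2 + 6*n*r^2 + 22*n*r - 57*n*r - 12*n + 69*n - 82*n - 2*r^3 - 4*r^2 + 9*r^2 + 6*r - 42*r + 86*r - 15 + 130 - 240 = -8*n^3 + 50*n^2 - 25*n - 2*r^3 + r^2*(6*n + 5) + r*(50 - 35*n) - 125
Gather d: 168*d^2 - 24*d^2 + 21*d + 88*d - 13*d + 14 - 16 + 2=144*d^2 + 96*d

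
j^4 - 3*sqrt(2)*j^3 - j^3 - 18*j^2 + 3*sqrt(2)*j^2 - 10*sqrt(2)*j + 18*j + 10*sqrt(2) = (j - 1)*(j - 5*sqrt(2))*(j + sqrt(2))^2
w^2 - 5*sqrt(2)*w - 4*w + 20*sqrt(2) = (w - 4)*(w - 5*sqrt(2))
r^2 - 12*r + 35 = (r - 7)*(r - 5)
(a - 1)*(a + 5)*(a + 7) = a^3 + 11*a^2 + 23*a - 35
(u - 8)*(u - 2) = u^2 - 10*u + 16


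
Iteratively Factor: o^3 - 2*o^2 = (o)*(o^2 - 2*o) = o^2*(o - 2)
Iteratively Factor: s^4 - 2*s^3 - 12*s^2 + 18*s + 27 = (s + 1)*(s^3 - 3*s^2 - 9*s + 27) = (s - 3)*(s + 1)*(s^2 - 9) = (s - 3)*(s + 1)*(s + 3)*(s - 3)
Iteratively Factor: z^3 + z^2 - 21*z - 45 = (z + 3)*(z^2 - 2*z - 15) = (z - 5)*(z + 3)*(z + 3)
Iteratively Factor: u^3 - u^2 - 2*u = (u + 1)*(u^2 - 2*u) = u*(u + 1)*(u - 2)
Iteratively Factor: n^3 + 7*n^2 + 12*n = (n + 3)*(n^2 + 4*n) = (n + 3)*(n + 4)*(n)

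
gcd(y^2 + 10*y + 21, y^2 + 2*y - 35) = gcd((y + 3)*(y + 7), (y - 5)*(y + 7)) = y + 7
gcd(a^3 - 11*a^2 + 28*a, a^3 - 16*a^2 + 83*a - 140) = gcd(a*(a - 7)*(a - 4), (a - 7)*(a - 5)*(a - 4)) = a^2 - 11*a + 28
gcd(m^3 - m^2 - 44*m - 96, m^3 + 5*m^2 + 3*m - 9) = m + 3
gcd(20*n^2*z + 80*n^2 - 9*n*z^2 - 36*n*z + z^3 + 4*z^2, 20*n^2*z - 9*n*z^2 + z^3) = 20*n^2 - 9*n*z + z^2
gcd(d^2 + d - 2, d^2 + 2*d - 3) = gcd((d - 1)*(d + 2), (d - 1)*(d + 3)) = d - 1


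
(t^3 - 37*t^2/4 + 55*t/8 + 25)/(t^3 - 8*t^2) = 1 - 5/(4*t) - 25/(8*t^2)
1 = 1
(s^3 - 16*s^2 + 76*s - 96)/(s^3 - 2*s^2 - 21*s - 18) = (s^2 - 10*s + 16)/(s^2 + 4*s + 3)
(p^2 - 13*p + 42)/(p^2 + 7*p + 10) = (p^2 - 13*p + 42)/(p^2 + 7*p + 10)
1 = 1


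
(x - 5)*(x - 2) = x^2 - 7*x + 10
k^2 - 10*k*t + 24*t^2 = (k - 6*t)*(k - 4*t)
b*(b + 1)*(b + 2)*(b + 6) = b^4 + 9*b^3 + 20*b^2 + 12*b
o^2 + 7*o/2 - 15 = (o - 5/2)*(o + 6)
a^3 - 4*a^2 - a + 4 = (a - 4)*(a - 1)*(a + 1)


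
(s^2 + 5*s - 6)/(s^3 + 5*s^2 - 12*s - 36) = (s - 1)/(s^2 - s - 6)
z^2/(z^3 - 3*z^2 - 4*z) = z/(z^2 - 3*z - 4)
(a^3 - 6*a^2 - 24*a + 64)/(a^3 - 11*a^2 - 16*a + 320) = (a^2 + 2*a - 8)/(a^2 - 3*a - 40)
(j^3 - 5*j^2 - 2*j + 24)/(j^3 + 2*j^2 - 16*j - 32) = (j - 3)/(j + 4)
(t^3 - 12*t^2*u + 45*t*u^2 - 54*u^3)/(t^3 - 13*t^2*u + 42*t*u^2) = (t^2 - 6*t*u + 9*u^2)/(t*(t - 7*u))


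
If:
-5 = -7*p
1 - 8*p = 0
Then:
No Solution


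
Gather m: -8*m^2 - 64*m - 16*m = -8*m^2 - 80*m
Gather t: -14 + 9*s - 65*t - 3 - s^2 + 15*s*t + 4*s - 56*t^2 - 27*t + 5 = -s^2 + 13*s - 56*t^2 + t*(15*s - 92) - 12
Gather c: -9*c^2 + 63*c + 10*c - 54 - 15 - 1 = -9*c^2 + 73*c - 70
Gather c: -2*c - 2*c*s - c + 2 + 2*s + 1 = c*(-2*s - 3) + 2*s + 3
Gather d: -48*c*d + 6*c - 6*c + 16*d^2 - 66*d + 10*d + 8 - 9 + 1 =16*d^2 + d*(-48*c - 56)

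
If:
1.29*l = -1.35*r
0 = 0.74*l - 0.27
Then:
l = 0.36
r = -0.35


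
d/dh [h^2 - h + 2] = 2*h - 1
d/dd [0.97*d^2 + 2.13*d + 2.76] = 1.94*d + 2.13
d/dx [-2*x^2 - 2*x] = -4*x - 2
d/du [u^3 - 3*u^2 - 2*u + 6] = 3*u^2 - 6*u - 2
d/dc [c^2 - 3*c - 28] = 2*c - 3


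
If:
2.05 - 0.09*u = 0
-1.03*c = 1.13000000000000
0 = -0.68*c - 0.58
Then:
No Solution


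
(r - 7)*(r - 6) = r^2 - 13*r + 42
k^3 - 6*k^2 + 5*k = k*(k - 5)*(k - 1)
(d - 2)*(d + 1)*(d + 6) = d^3 + 5*d^2 - 8*d - 12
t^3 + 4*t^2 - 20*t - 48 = (t - 4)*(t + 2)*(t + 6)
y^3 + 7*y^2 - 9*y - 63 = (y - 3)*(y + 3)*(y + 7)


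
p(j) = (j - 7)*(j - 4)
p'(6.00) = 1.00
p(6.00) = -2.00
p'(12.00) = 13.00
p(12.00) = 40.00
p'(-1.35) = -13.70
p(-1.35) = 44.67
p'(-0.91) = -12.82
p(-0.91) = 38.84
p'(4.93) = -1.14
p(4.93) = -1.93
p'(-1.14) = -13.28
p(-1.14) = 41.84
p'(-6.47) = -23.94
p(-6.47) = 141.03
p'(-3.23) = -17.46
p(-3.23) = 73.96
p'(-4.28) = -19.56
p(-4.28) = 93.40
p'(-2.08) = -15.16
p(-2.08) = 55.21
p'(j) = 2*j - 11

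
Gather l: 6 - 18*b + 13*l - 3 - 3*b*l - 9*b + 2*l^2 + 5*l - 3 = -27*b + 2*l^2 + l*(18 - 3*b)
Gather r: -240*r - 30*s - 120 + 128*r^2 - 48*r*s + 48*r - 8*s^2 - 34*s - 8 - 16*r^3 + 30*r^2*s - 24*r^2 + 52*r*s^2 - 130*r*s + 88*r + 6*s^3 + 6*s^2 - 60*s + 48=-16*r^3 + r^2*(30*s + 104) + r*(52*s^2 - 178*s - 104) + 6*s^3 - 2*s^2 - 124*s - 80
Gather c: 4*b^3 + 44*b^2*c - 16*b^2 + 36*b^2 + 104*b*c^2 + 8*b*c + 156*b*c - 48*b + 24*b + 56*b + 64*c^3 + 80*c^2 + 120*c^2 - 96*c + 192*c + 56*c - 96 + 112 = 4*b^3 + 20*b^2 + 32*b + 64*c^3 + c^2*(104*b + 200) + c*(44*b^2 + 164*b + 152) + 16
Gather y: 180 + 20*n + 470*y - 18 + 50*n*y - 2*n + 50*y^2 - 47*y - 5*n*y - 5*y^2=18*n + 45*y^2 + y*(45*n + 423) + 162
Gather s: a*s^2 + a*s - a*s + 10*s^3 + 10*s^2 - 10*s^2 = a*s^2 + 10*s^3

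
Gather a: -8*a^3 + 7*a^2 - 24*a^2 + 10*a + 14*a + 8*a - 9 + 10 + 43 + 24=-8*a^3 - 17*a^2 + 32*a + 68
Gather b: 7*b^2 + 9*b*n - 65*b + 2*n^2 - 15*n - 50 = 7*b^2 + b*(9*n - 65) + 2*n^2 - 15*n - 50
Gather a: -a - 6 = -a - 6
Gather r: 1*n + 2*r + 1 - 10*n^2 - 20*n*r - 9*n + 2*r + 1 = -10*n^2 - 8*n + r*(4 - 20*n) + 2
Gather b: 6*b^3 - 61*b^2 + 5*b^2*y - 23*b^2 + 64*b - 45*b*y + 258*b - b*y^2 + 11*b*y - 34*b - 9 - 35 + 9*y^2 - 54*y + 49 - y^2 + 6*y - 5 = 6*b^3 + b^2*(5*y - 84) + b*(-y^2 - 34*y + 288) + 8*y^2 - 48*y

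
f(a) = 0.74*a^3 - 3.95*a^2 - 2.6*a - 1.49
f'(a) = 2.22*a^2 - 7.9*a - 2.6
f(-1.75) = -13.00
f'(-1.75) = 18.02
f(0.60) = -4.31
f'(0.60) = -6.54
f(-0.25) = -1.10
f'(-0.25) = -0.49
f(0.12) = -1.86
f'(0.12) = -3.52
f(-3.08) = -52.57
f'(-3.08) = 42.79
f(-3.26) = -60.63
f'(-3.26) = 46.75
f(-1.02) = -3.73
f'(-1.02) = 7.77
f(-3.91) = -95.95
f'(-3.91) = 62.23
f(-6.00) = -287.93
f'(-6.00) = 124.72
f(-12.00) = -1817.81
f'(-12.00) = 411.88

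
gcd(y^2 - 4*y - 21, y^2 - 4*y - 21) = y^2 - 4*y - 21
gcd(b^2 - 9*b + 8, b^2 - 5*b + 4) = b - 1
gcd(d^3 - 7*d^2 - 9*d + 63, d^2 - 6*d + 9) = d - 3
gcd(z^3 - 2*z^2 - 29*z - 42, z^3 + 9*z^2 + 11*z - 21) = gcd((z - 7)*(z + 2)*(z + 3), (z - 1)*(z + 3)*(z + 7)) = z + 3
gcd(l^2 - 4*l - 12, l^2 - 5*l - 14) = l + 2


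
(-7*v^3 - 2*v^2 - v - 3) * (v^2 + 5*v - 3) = -7*v^5 - 37*v^4 + 10*v^3 - 2*v^2 - 12*v + 9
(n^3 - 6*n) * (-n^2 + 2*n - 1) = -n^5 + 2*n^4 + 5*n^3 - 12*n^2 + 6*n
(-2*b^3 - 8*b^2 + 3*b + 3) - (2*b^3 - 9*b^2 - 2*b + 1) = -4*b^3 + b^2 + 5*b + 2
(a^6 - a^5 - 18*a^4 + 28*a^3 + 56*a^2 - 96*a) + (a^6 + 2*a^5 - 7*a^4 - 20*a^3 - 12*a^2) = 2*a^6 + a^5 - 25*a^4 + 8*a^3 + 44*a^2 - 96*a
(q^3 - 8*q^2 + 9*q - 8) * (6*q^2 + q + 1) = 6*q^5 - 47*q^4 + 47*q^3 - 47*q^2 + q - 8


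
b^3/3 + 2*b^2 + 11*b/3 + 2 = (b/3 + 1)*(b + 1)*(b + 2)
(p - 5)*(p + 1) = p^2 - 4*p - 5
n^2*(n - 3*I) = n^3 - 3*I*n^2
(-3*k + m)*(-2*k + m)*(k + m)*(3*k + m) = 18*k^4 + 9*k^3*m - 11*k^2*m^2 - k*m^3 + m^4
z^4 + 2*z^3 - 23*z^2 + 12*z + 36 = (z - 3)*(z - 2)*(z + 1)*(z + 6)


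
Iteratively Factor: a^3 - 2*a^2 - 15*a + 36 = (a + 4)*(a^2 - 6*a + 9) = (a - 3)*(a + 4)*(a - 3)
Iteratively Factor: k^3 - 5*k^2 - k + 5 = (k - 1)*(k^2 - 4*k - 5) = (k - 1)*(k + 1)*(k - 5)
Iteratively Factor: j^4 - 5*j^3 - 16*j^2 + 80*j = (j - 5)*(j^3 - 16*j) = j*(j - 5)*(j^2 - 16) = j*(j - 5)*(j - 4)*(j + 4)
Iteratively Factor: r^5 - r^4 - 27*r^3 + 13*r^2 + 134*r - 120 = (r + 3)*(r^4 - 4*r^3 - 15*r^2 + 58*r - 40) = (r - 1)*(r + 3)*(r^3 - 3*r^2 - 18*r + 40) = (r - 5)*(r - 1)*(r + 3)*(r^2 + 2*r - 8) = (r - 5)*(r - 1)*(r + 3)*(r + 4)*(r - 2)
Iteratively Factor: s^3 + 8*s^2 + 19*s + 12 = (s + 3)*(s^2 + 5*s + 4) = (s + 1)*(s + 3)*(s + 4)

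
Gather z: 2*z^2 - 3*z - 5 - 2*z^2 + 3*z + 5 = 0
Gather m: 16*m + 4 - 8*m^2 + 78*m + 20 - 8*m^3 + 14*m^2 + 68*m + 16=-8*m^3 + 6*m^2 + 162*m + 40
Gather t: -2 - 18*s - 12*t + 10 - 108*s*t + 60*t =-18*s + t*(48 - 108*s) + 8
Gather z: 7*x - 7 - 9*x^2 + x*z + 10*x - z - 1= -9*x^2 + 17*x + z*(x - 1) - 8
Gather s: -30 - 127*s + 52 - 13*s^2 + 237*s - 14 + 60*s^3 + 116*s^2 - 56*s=60*s^3 + 103*s^2 + 54*s + 8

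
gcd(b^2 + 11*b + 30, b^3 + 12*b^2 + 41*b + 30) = b^2 + 11*b + 30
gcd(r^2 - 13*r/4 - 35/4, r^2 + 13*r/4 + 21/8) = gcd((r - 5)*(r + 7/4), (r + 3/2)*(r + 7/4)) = r + 7/4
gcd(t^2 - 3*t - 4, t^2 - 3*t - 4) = t^2 - 3*t - 4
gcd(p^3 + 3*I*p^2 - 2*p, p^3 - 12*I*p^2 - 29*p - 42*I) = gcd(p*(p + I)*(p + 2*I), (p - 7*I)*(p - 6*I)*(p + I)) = p + I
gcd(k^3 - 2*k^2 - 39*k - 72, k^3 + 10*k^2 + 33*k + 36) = k^2 + 6*k + 9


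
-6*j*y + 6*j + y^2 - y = (-6*j + y)*(y - 1)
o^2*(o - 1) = o^3 - o^2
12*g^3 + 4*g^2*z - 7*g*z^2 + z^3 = (-6*g + z)*(-2*g + z)*(g + z)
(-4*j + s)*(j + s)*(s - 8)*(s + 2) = -4*j^2*s^2 + 24*j^2*s + 64*j^2 - 3*j*s^3 + 18*j*s^2 + 48*j*s + s^4 - 6*s^3 - 16*s^2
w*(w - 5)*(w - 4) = w^3 - 9*w^2 + 20*w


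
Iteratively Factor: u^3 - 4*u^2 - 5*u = (u + 1)*(u^2 - 5*u) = u*(u + 1)*(u - 5)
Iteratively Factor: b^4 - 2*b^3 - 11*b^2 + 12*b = (b - 1)*(b^3 - b^2 - 12*b) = (b - 4)*(b - 1)*(b^2 + 3*b) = b*(b - 4)*(b - 1)*(b + 3)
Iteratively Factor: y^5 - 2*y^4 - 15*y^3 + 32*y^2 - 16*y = (y)*(y^4 - 2*y^3 - 15*y^2 + 32*y - 16) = y*(y - 1)*(y^3 - y^2 - 16*y + 16) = y*(y - 4)*(y - 1)*(y^2 + 3*y - 4) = y*(y - 4)*(y - 1)^2*(y + 4)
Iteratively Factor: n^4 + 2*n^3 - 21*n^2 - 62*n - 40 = (n - 5)*(n^3 + 7*n^2 + 14*n + 8) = (n - 5)*(n + 1)*(n^2 + 6*n + 8) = (n - 5)*(n + 1)*(n + 2)*(n + 4)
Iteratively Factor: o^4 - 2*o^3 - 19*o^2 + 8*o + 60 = (o + 3)*(o^3 - 5*o^2 - 4*o + 20) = (o - 5)*(o + 3)*(o^2 - 4) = (o - 5)*(o + 2)*(o + 3)*(o - 2)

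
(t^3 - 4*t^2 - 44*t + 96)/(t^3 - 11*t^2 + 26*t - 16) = (t + 6)/(t - 1)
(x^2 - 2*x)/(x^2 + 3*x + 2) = x*(x - 2)/(x^2 + 3*x + 2)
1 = 1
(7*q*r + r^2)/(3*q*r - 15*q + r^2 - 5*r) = r*(7*q + r)/(3*q*r - 15*q + r^2 - 5*r)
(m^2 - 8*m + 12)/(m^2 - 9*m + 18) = (m - 2)/(m - 3)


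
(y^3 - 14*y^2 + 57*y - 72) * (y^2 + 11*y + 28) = y^5 - 3*y^4 - 69*y^3 + 163*y^2 + 804*y - 2016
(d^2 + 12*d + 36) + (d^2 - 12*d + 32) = 2*d^2 + 68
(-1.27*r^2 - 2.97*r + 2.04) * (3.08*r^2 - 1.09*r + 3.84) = -3.9116*r^4 - 7.7633*r^3 + 4.6437*r^2 - 13.6284*r + 7.8336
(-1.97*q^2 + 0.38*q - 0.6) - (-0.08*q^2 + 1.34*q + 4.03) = -1.89*q^2 - 0.96*q - 4.63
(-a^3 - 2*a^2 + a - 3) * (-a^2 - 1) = a^5 + 2*a^4 + 5*a^2 - a + 3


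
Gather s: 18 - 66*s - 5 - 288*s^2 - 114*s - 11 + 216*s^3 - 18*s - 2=216*s^3 - 288*s^2 - 198*s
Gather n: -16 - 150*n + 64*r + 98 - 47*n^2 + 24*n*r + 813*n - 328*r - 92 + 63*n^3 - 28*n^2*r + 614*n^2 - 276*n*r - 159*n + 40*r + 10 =63*n^3 + n^2*(567 - 28*r) + n*(504 - 252*r) - 224*r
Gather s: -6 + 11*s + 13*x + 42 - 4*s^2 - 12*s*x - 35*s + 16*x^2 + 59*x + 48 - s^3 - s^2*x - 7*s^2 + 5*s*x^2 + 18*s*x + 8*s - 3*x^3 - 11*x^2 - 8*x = -s^3 + s^2*(-x - 11) + s*(5*x^2 + 6*x - 16) - 3*x^3 + 5*x^2 + 64*x + 84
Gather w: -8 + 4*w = 4*w - 8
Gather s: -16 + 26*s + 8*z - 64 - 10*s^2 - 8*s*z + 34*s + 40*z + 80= -10*s^2 + s*(60 - 8*z) + 48*z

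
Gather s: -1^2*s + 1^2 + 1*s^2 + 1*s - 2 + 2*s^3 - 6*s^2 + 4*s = 2*s^3 - 5*s^2 + 4*s - 1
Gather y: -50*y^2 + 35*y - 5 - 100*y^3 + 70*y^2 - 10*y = -100*y^3 + 20*y^2 + 25*y - 5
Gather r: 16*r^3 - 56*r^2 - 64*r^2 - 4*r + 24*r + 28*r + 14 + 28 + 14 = 16*r^3 - 120*r^2 + 48*r + 56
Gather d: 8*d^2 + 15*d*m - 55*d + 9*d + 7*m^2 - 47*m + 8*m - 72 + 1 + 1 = 8*d^2 + d*(15*m - 46) + 7*m^2 - 39*m - 70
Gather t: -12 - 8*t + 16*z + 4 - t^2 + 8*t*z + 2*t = -t^2 + t*(8*z - 6) + 16*z - 8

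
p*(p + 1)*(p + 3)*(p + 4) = p^4 + 8*p^3 + 19*p^2 + 12*p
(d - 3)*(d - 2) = d^2 - 5*d + 6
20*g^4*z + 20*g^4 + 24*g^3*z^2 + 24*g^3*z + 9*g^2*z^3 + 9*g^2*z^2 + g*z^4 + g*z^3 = (2*g + z)^2*(5*g + z)*(g*z + g)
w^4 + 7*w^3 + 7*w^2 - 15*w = w*(w - 1)*(w + 3)*(w + 5)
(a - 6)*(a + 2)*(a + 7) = a^3 + 3*a^2 - 40*a - 84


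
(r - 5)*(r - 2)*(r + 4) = r^3 - 3*r^2 - 18*r + 40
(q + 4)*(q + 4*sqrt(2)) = q^2 + 4*q + 4*sqrt(2)*q + 16*sqrt(2)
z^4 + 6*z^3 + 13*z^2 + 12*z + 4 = (z + 1)^2*(z + 2)^2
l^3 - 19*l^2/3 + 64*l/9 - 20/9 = (l - 5)*(l - 2/3)^2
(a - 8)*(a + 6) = a^2 - 2*a - 48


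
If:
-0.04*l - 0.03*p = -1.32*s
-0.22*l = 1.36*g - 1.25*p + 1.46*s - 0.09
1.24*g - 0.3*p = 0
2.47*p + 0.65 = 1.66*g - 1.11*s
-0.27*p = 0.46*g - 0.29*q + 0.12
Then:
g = -0.07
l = -0.67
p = -0.30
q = 0.02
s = -0.03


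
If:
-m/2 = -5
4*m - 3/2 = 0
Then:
No Solution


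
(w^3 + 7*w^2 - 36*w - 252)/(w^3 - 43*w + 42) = (w + 6)/(w - 1)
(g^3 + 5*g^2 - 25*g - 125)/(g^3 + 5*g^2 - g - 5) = (g^2 - 25)/(g^2 - 1)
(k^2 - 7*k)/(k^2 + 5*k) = (k - 7)/(k + 5)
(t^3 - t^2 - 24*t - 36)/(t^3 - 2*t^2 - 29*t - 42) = (t - 6)/(t - 7)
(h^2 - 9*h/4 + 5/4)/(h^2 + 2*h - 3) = (h - 5/4)/(h + 3)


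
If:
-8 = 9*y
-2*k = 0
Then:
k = 0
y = -8/9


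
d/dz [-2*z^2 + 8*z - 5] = 8 - 4*z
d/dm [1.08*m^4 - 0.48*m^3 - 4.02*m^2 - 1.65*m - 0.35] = 4.32*m^3 - 1.44*m^2 - 8.04*m - 1.65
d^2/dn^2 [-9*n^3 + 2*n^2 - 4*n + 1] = 4 - 54*n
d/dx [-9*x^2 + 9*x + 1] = 9 - 18*x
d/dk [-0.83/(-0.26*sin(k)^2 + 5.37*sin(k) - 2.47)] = (4.4571 - 0.4316*sin(k))*cos(k)/(0.26*sin(k)^2 - 5.37*sin(k) + 2.47)^2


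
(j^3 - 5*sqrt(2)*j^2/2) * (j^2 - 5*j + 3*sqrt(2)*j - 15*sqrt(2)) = j^5 - 5*j^4 + sqrt(2)*j^4/2 - 15*j^3 - 5*sqrt(2)*j^3/2 + 75*j^2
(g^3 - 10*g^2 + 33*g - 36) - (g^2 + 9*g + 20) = g^3 - 11*g^2 + 24*g - 56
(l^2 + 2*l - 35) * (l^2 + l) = l^4 + 3*l^3 - 33*l^2 - 35*l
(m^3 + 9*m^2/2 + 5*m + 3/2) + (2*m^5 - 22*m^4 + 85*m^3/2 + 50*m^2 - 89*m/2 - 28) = 2*m^5 - 22*m^4 + 87*m^3/2 + 109*m^2/2 - 79*m/2 - 53/2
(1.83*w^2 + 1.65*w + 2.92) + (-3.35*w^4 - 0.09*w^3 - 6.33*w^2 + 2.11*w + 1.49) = -3.35*w^4 - 0.09*w^3 - 4.5*w^2 + 3.76*w + 4.41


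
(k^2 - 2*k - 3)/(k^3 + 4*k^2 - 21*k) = (k + 1)/(k*(k + 7))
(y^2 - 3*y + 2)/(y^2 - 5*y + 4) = (y - 2)/(y - 4)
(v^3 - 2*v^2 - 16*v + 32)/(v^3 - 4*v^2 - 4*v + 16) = (v + 4)/(v + 2)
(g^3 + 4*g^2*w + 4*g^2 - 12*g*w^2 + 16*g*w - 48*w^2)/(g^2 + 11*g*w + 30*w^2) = (g^2 - 2*g*w + 4*g - 8*w)/(g + 5*w)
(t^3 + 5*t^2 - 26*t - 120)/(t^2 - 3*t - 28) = (t^2 + t - 30)/(t - 7)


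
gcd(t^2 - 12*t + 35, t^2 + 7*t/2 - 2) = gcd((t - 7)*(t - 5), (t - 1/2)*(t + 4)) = 1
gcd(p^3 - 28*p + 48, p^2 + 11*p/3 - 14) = p + 6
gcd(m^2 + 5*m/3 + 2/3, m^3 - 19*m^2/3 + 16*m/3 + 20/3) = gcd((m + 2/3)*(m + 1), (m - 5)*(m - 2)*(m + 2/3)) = m + 2/3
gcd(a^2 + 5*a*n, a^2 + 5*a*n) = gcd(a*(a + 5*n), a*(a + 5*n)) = a^2 + 5*a*n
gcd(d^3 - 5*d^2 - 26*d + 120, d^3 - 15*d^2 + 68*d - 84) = d - 6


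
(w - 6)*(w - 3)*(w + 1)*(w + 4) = w^4 - 4*w^3 - 23*w^2 + 54*w + 72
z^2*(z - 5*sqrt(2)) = z^3 - 5*sqrt(2)*z^2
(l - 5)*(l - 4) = l^2 - 9*l + 20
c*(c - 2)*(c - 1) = c^3 - 3*c^2 + 2*c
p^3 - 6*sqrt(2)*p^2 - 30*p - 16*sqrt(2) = (p - 8*sqrt(2))*(p + sqrt(2))^2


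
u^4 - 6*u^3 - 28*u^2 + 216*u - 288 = (u - 6)*(u - 4)*(u - 2)*(u + 6)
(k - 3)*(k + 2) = k^2 - k - 6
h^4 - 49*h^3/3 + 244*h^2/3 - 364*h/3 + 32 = (h - 8)*(h - 6)*(h - 2)*(h - 1/3)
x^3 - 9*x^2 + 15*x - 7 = (x - 7)*(x - 1)^2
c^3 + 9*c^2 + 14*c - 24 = (c - 1)*(c + 4)*(c + 6)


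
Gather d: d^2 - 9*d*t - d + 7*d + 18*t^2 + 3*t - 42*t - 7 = d^2 + d*(6 - 9*t) + 18*t^2 - 39*t - 7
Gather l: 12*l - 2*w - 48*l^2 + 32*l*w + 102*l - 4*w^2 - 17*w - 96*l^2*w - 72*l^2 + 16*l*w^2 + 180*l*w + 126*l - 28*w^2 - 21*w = l^2*(-96*w - 120) + l*(16*w^2 + 212*w + 240) - 32*w^2 - 40*w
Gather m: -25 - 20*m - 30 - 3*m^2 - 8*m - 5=-3*m^2 - 28*m - 60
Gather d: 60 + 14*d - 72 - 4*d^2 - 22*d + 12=-4*d^2 - 8*d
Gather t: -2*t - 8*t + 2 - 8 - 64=-10*t - 70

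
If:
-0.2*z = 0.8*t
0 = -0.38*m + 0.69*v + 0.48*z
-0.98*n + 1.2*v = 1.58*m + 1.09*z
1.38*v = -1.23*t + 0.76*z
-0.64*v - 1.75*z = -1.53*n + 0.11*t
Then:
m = 0.00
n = 0.00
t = 0.00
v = 0.00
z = 0.00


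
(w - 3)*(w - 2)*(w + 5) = w^3 - 19*w + 30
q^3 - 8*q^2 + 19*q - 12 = (q - 4)*(q - 3)*(q - 1)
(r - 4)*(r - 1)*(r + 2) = r^3 - 3*r^2 - 6*r + 8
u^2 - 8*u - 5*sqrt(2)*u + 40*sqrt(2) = (u - 8)*(u - 5*sqrt(2))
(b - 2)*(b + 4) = b^2 + 2*b - 8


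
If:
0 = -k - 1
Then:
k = -1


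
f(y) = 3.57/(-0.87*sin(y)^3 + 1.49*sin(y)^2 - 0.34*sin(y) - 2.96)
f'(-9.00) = -1.04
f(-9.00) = -1.42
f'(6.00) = 0.63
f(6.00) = -1.31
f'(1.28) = -0.02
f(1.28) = -1.33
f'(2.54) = 0.19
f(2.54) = -1.26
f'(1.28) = -0.02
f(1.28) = -1.33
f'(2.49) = 0.18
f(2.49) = -1.27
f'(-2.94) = -0.46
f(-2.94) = -1.26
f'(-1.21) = 17.46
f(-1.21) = -5.71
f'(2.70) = 0.18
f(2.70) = -1.23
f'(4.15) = -7.73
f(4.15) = -3.31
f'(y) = 3.57*(2.61*sin(y)^2*cos(y) - 2.98*sin(y)*cos(y) + 0.34*cos(y))/(-0.87*sin(y)^3 + 1.49*sin(y)^2 - 0.34*sin(y) - 2.96)^2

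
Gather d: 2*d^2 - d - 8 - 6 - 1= 2*d^2 - d - 15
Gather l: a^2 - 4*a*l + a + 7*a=a^2 - 4*a*l + 8*a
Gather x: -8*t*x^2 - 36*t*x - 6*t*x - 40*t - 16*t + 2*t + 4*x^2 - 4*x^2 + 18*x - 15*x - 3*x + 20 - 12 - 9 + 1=-8*t*x^2 - 42*t*x - 54*t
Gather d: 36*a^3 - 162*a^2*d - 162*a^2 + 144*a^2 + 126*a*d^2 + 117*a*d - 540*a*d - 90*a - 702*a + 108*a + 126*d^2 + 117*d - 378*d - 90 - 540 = 36*a^3 - 18*a^2 - 684*a + d^2*(126*a + 126) + d*(-162*a^2 - 423*a - 261) - 630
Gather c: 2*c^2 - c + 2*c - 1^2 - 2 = 2*c^2 + c - 3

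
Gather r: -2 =-2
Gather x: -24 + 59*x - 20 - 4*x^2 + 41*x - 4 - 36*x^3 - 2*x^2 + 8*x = -36*x^3 - 6*x^2 + 108*x - 48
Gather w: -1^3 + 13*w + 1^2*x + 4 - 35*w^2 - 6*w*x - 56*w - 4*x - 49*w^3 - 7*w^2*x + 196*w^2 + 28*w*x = -49*w^3 + w^2*(161 - 7*x) + w*(22*x - 43) - 3*x + 3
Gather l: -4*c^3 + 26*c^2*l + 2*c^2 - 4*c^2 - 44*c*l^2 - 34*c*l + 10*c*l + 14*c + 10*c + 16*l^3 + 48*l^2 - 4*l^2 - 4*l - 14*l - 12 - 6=-4*c^3 - 2*c^2 + 24*c + 16*l^3 + l^2*(44 - 44*c) + l*(26*c^2 - 24*c - 18) - 18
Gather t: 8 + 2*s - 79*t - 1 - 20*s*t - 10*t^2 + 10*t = 2*s - 10*t^2 + t*(-20*s - 69) + 7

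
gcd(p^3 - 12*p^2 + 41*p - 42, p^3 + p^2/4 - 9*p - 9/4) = p - 3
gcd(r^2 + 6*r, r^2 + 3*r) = r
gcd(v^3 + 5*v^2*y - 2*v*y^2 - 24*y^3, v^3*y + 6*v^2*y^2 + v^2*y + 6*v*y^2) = 1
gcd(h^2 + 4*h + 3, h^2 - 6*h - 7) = h + 1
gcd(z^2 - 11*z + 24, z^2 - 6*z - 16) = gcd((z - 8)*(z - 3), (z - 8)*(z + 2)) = z - 8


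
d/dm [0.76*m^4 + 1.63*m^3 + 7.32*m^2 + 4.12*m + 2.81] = 3.04*m^3 + 4.89*m^2 + 14.64*m + 4.12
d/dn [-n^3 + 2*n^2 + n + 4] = -3*n^2 + 4*n + 1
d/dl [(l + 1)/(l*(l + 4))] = (-l^2 - 2*l - 4)/(l^2*(l^2 + 8*l + 16))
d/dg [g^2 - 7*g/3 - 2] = 2*g - 7/3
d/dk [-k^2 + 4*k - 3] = 4 - 2*k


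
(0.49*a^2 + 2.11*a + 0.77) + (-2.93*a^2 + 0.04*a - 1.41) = -2.44*a^2 + 2.15*a - 0.64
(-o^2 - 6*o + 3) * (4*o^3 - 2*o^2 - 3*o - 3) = -4*o^5 - 22*o^4 + 27*o^3 + 15*o^2 + 9*o - 9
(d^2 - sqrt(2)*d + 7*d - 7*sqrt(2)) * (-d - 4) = -d^3 - 11*d^2 + sqrt(2)*d^2 - 28*d + 11*sqrt(2)*d + 28*sqrt(2)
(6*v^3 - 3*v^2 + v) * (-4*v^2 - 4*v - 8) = -24*v^5 - 12*v^4 - 40*v^3 + 20*v^2 - 8*v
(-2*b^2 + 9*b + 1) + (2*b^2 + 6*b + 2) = 15*b + 3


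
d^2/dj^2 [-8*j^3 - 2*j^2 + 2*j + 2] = -48*j - 4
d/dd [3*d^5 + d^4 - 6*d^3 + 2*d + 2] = 15*d^4 + 4*d^3 - 18*d^2 + 2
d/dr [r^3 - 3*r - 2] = 3*r^2 - 3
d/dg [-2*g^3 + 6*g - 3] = 6 - 6*g^2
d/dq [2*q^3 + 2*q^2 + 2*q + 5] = 6*q^2 + 4*q + 2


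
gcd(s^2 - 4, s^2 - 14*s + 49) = 1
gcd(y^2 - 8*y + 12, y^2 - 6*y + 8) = y - 2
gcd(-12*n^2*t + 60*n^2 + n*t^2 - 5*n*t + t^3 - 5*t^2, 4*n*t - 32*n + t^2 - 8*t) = 4*n + t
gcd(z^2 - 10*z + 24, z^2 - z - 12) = z - 4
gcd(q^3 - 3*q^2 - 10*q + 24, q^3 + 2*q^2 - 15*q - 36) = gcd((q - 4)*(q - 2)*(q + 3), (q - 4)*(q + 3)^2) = q^2 - q - 12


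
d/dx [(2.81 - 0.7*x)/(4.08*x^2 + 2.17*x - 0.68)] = (2.856*x^2 - 22.9296*x - 5.6217)/(16.6464*x^4 + 17.7072*x^3 - 0.839900000000001*x^2 - 2.9512*x + 0.4624)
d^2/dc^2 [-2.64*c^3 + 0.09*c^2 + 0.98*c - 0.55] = 0.18 - 15.84*c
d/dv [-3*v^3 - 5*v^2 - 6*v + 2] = -9*v^2 - 10*v - 6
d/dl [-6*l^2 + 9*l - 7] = 9 - 12*l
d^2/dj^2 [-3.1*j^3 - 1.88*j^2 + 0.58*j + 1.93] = -18.6*j - 3.76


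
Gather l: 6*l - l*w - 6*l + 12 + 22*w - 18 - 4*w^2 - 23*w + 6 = -l*w - 4*w^2 - w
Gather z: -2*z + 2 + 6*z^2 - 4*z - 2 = 6*z^2 - 6*z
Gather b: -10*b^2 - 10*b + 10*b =-10*b^2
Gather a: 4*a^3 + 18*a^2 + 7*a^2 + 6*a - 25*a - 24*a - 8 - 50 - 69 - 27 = 4*a^3 + 25*a^2 - 43*a - 154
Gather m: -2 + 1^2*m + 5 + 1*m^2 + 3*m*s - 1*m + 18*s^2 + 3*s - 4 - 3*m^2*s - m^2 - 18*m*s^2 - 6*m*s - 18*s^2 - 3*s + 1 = -3*m^2*s + m*(-18*s^2 - 3*s)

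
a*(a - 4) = a^2 - 4*a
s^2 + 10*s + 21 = (s + 3)*(s + 7)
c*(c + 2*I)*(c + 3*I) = c^3 + 5*I*c^2 - 6*c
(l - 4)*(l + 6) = l^2 + 2*l - 24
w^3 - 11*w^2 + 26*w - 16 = (w - 8)*(w - 2)*(w - 1)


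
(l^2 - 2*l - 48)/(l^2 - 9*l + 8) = (l + 6)/(l - 1)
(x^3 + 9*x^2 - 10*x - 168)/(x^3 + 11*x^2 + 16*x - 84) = (x - 4)/(x - 2)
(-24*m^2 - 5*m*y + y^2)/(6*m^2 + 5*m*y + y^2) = (-8*m + y)/(2*m + y)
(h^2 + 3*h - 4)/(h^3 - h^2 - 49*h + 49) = (h + 4)/(h^2 - 49)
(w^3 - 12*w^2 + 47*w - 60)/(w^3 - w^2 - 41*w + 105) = (w - 4)/(w + 7)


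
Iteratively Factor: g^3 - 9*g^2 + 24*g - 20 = (g - 2)*(g^2 - 7*g + 10) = (g - 5)*(g - 2)*(g - 2)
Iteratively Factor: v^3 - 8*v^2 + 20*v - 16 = (v - 2)*(v^2 - 6*v + 8) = (v - 4)*(v - 2)*(v - 2)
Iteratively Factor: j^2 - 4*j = (j - 4)*(j)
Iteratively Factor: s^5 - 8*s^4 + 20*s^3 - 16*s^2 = (s - 4)*(s^4 - 4*s^3 + 4*s^2) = (s - 4)*(s - 2)*(s^3 - 2*s^2) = (s - 4)*(s - 2)^2*(s^2) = s*(s - 4)*(s - 2)^2*(s)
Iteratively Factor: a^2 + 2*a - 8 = (a - 2)*(a + 4)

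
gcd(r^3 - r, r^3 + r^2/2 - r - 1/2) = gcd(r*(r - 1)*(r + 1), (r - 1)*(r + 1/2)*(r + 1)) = r^2 - 1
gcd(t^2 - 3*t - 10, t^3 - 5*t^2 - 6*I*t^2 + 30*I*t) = t - 5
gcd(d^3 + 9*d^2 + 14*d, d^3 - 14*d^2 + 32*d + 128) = d + 2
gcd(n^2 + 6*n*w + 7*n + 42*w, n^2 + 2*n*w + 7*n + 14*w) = n + 7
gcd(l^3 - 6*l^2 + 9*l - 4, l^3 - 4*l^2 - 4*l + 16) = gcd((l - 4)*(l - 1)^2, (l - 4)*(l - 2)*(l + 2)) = l - 4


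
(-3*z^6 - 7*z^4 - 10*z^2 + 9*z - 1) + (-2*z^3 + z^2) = -3*z^6 - 7*z^4 - 2*z^3 - 9*z^2 + 9*z - 1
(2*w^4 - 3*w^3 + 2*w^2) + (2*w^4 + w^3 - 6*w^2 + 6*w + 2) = 4*w^4 - 2*w^3 - 4*w^2 + 6*w + 2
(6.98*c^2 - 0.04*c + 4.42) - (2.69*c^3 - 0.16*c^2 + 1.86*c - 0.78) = -2.69*c^3 + 7.14*c^2 - 1.9*c + 5.2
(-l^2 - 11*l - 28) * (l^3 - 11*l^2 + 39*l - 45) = -l^5 + 54*l^3 - 76*l^2 - 597*l + 1260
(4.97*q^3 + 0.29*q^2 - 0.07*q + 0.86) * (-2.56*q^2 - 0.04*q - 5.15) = -12.7232*q^5 - 0.9412*q^4 - 25.4279*q^3 - 3.6923*q^2 + 0.3261*q - 4.429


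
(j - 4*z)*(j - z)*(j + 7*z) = j^3 + 2*j^2*z - 31*j*z^2 + 28*z^3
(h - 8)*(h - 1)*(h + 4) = h^3 - 5*h^2 - 28*h + 32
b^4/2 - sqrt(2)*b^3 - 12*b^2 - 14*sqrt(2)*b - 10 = (b/2 + sqrt(2)/2)*(b - 5*sqrt(2))*(b + sqrt(2))^2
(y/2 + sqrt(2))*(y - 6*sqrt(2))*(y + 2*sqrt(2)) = y^3/2 - sqrt(2)*y^2 - 20*y - 24*sqrt(2)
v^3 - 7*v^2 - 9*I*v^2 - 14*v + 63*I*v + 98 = (v - 7)*(v - 7*I)*(v - 2*I)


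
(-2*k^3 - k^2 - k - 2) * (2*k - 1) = -4*k^4 - k^2 - 3*k + 2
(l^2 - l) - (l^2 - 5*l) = 4*l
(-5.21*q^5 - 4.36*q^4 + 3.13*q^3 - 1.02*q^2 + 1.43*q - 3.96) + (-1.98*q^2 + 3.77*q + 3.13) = -5.21*q^5 - 4.36*q^4 + 3.13*q^3 - 3.0*q^2 + 5.2*q - 0.83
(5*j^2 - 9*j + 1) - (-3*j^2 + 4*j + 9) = 8*j^2 - 13*j - 8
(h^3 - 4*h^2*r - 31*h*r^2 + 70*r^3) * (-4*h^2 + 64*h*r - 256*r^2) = -4*h^5 + 80*h^4*r - 388*h^3*r^2 - 1240*h^2*r^3 + 12416*h*r^4 - 17920*r^5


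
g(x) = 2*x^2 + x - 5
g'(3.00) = 13.00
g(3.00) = 16.00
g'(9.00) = 37.00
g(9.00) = 166.00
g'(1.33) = 6.32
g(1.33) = -0.13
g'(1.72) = 7.88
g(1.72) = 2.64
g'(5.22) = 21.88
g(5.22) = 54.72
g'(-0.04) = 0.84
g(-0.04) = -5.04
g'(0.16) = 1.64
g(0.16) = -4.79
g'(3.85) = 16.40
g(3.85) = 28.50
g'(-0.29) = -0.16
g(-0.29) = -5.12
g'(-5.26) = -20.04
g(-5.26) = 45.08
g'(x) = 4*x + 1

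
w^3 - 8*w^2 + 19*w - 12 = (w - 4)*(w - 3)*(w - 1)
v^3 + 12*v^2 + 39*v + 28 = (v + 1)*(v + 4)*(v + 7)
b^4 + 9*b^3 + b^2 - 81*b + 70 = (b - 2)*(b - 1)*(b + 5)*(b + 7)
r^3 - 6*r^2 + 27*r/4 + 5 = (r - 4)*(r - 5/2)*(r + 1/2)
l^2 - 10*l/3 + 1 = (l - 3)*(l - 1/3)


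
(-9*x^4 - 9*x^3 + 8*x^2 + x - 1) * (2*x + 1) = -18*x^5 - 27*x^4 + 7*x^3 + 10*x^2 - x - 1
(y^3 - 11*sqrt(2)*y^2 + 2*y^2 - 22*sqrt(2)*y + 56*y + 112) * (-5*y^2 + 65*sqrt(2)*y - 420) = -5*y^5 - 10*y^4 + 120*sqrt(2)*y^4 - 2130*y^3 + 240*sqrt(2)*y^3 - 4260*y^2 + 8260*sqrt(2)*y^2 - 23520*y + 16520*sqrt(2)*y - 47040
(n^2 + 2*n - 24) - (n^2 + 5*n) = -3*n - 24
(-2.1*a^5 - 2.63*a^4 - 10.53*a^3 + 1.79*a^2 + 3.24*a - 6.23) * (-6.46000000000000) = 13.566*a^5 + 16.9898*a^4 + 68.0238*a^3 - 11.5634*a^2 - 20.9304*a + 40.2458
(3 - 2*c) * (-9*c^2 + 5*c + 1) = 18*c^3 - 37*c^2 + 13*c + 3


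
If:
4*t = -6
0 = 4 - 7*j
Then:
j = 4/7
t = -3/2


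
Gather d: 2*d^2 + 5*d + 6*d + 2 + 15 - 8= 2*d^2 + 11*d + 9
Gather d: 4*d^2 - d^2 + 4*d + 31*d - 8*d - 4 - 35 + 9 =3*d^2 + 27*d - 30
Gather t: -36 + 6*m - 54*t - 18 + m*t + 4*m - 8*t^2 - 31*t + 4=10*m - 8*t^2 + t*(m - 85) - 50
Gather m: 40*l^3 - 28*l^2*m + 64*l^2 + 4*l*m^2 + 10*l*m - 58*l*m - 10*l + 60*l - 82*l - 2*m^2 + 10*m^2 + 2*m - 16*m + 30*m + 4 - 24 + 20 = 40*l^3 + 64*l^2 - 32*l + m^2*(4*l + 8) + m*(-28*l^2 - 48*l + 16)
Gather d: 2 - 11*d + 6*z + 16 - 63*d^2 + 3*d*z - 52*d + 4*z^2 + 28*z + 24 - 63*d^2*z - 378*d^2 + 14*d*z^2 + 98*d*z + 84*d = d^2*(-63*z - 441) + d*(14*z^2 + 101*z + 21) + 4*z^2 + 34*z + 42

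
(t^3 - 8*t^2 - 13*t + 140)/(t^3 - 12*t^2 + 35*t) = (t + 4)/t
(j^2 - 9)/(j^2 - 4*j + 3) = (j + 3)/(j - 1)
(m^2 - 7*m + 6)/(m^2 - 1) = (m - 6)/(m + 1)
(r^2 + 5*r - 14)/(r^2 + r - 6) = (r + 7)/(r + 3)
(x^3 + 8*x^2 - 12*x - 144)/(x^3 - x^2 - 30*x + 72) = (x + 6)/(x - 3)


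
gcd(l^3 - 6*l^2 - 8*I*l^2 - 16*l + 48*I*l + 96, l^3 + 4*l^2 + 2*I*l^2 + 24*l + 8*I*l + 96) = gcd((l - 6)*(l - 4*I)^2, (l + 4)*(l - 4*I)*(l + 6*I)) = l - 4*I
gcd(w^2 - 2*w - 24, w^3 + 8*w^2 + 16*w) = w + 4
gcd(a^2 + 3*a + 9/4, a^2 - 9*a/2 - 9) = a + 3/2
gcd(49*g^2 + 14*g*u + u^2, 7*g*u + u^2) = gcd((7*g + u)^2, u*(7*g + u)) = 7*g + u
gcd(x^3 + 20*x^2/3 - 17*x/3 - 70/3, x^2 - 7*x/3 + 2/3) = x - 2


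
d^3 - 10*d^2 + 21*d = d*(d - 7)*(d - 3)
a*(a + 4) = a^2 + 4*a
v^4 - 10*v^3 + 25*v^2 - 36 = (v - 6)*(v - 3)*(v - 2)*(v + 1)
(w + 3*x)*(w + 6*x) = w^2 + 9*w*x + 18*x^2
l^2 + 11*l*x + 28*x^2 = (l + 4*x)*(l + 7*x)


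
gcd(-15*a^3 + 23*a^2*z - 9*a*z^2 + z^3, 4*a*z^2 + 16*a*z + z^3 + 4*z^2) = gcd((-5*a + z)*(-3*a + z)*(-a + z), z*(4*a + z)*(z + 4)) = 1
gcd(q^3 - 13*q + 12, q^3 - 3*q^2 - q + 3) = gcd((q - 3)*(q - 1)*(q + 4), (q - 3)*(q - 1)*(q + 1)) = q^2 - 4*q + 3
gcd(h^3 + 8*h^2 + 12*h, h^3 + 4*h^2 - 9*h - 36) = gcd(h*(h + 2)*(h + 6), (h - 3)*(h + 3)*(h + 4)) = 1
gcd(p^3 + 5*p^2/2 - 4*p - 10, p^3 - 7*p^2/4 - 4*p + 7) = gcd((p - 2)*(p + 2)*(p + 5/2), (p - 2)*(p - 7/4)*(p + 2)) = p^2 - 4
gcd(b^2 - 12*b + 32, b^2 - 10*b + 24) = b - 4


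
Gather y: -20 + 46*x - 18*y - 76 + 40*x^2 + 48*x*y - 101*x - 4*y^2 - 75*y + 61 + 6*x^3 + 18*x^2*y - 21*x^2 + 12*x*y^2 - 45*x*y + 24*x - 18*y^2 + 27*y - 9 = 6*x^3 + 19*x^2 - 31*x + y^2*(12*x - 22) + y*(18*x^2 + 3*x - 66) - 44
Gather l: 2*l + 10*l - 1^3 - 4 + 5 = 12*l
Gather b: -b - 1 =-b - 1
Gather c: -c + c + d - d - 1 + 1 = 0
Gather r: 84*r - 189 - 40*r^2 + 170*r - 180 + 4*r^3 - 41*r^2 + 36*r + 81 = 4*r^3 - 81*r^2 + 290*r - 288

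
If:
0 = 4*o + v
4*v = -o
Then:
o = 0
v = 0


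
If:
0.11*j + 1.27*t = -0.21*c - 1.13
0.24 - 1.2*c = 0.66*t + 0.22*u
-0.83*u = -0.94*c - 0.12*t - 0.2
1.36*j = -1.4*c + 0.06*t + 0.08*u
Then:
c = 0.57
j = -0.59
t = -0.93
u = 0.76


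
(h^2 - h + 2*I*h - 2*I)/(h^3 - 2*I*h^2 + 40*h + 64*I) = (h - 1)/(h^2 - 4*I*h + 32)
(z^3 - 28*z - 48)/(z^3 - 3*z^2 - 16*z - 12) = (z + 4)/(z + 1)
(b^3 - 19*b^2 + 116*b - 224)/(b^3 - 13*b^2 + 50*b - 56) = (b - 8)/(b - 2)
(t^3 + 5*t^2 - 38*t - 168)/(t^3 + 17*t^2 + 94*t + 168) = (t - 6)/(t + 6)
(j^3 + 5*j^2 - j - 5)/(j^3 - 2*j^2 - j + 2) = (j + 5)/(j - 2)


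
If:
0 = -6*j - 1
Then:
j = -1/6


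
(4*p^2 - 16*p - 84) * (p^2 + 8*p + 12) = 4*p^4 + 16*p^3 - 164*p^2 - 864*p - 1008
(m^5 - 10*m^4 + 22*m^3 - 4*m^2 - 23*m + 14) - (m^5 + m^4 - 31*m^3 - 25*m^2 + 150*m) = -11*m^4 + 53*m^3 + 21*m^2 - 173*m + 14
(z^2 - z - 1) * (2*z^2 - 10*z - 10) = 2*z^4 - 12*z^3 - 2*z^2 + 20*z + 10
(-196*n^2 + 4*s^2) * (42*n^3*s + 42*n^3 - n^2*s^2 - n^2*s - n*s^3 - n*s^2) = -8232*n^5*s - 8232*n^5 + 196*n^4*s^2 + 196*n^4*s + 364*n^3*s^3 + 364*n^3*s^2 - 4*n^2*s^4 - 4*n^2*s^3 - 4*n*s^5 - 4*n*s^4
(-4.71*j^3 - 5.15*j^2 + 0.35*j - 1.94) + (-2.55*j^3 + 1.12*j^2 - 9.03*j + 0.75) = -7.26*j^3 - 4.03*j^2 - 8.68*j - 1.19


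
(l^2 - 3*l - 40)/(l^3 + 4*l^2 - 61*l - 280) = 1/(l + 7)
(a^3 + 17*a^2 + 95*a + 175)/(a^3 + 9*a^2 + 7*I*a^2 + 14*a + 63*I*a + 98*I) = (a^2 + 10*a + 25)/(a^2 + a*(2 + 7*I) + 14*I)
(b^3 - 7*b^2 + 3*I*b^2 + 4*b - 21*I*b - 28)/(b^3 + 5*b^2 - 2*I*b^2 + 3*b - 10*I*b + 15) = (b^3 + b^2*(-7 + 3*I) + b*(4 - 21*I) - 28)/(b^3 + b^2*(5 - 2*I) + b*(3 - 10*I) + 15)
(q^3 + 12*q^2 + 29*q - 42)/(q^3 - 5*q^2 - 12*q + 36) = (q^3 + 12*q^2 + 29*q - 42)/(q^3 - 5*q^2 - 12*q + 36)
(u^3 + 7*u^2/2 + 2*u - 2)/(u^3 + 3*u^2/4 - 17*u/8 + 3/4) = 4*(u + 2)/(4*u - 3)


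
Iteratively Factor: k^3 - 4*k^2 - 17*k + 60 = (k - 5)*(k^2 + k - 12) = (k - 5)*(k + 4)*(k - 3)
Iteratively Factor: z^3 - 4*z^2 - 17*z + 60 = (z - 3)*(z^2 - z - 20) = (z - 5)*(z - 3)*(z + 4)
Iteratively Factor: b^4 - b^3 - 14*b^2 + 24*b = (b - 2)*(b^3 + b^2 - 12*b) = b*(b - 2)*(b^2 + b - 12) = b*(b - 2)*(b + 4)*(b - 3)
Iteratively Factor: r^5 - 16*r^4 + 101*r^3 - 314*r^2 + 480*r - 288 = (r - 2)*(r^4 - 14*r^3 + 73*r^2 - 168*r + 144) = (r - 3)*(r - 2)*(r^3 - 11*r^2 + 40*r - 48) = (r - 4)*(r - 3)*(r - 2)*(r^2 - 7*r + 12) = (r - 4)*(r - 3)^2*(r - 2)*(r - 4)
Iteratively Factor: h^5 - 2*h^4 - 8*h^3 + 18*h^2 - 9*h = (h)*(h^4 - 2*h^3 - 8*h^2 + 18*h - 9) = h*(h - 1)*(h^3 - h^2 - 9*h + 9) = h*(h - 1)*(h + 3)*(h^2 - 4*h + 3) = h*(h - 3)*(h - 1)*(h + 3)*(h - 1)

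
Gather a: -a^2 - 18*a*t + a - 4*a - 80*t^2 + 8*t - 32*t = -a^2 + a*(-18*t - 3) - 80*t^2 - 24*t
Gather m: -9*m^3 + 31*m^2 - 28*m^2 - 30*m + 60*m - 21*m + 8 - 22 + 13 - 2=-9*m^3 + 3*m^2 + 9*m - 3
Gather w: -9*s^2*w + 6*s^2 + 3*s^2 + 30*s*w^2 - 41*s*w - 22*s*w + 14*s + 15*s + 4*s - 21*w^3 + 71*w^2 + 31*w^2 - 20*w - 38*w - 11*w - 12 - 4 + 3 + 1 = 9*s^2 + 33*s - 21*w^3 + w^2*(30*s + 102) + w*(-9*s^2 - 63*s - 69) - 12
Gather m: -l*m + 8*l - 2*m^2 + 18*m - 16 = 8*l - 2*m^2 + m*(18 - l) - 16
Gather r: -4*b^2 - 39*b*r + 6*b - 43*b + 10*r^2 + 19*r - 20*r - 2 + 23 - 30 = -4*b^2 - 37*b + 10*r^2 + r*(-39*b - 1) - 9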